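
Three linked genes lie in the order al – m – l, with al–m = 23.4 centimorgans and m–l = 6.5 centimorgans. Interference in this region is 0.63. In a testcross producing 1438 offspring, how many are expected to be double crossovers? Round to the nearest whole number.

8

Map distances give recombination frequencies of 0.234 and 0.065 for the two intervals.
With interference 0.63 (so coincidence = 0.37), expected double-crossover frequency = 0.234 × 0.065 × 0.37 = 0.00563.
Expected number = 0.00563 × 1438 = 8.09 ≈ 8.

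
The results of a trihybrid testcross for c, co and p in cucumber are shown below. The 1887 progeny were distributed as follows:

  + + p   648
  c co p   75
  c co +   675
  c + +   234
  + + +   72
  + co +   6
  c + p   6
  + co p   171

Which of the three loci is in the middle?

c

The two most frequent reciprocal classes, + + p and c co +, are the parental types, so the F1 was + + p / c co +.
The two rarest classes, c + p and + co +, are the double crossovers. Comparing them with the parentals, only the c allele has switched, so c is the middle locus and the order is co – c – p.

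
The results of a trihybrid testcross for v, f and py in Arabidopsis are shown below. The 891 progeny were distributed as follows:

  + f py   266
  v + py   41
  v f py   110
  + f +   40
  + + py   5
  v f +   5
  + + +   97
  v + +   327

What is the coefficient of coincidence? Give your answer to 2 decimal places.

The two most frequent reciprocal classes, v + + and + f py, are the parental types, so the F1 was v + + / + f py.
The two rarest classes, v f + and + + py, are the double crossovers. Comparing them with the parentals, only the f allele has switched, so f is the middle locus and the order is py – f – v.
py–f: (81 + 10)/891 = 0.1021; f–v: (207 + 10)/891 = 0.2435.
Expected DCO frequency = 0.1021 × 0.2435 ≈ 0.02486; observed = 10/891 ≈ 0.01122.
Coefficient of coincidence = 0.01122/0.02486 ≈ 0.45.

0.45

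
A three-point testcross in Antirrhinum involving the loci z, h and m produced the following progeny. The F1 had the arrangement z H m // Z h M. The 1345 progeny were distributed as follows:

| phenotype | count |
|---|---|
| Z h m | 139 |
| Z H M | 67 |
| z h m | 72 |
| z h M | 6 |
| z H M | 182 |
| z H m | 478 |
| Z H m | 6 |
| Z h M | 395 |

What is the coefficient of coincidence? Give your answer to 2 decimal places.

The two rarest classes, Z H m and z h M, are the double crossovers. Comparing them with the parentals, only the z allele has switched, so z is the middle locus and the order is m – z – h.
m–z: (321 + 12)/1345 = 0.2476; z–h: (139 + 12)/1345 = 0.1123.
Expected DCO frequency = 0.2476 × 0.1123 ≈ 0.02781; observed = 12/1345 ≈ 0.00892.
Coefficient of coincidence = 0.00892/0.02781 ≈ 0.32.

0.32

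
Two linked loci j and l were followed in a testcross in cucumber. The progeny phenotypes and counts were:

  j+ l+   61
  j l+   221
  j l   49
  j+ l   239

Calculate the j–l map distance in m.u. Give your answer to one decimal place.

19.3 m.u.

The two most frequent classes, j+ l (239) and j l+ (221), are the parental types, so the F1 was j+ l / j l+.
The recombinant classes are j+ l+ and j l: 61 + 49 = 110.
Recombination frequency = 110/570 = 0.1930 ≈ 19.3%, i.e. 19.3 m.u.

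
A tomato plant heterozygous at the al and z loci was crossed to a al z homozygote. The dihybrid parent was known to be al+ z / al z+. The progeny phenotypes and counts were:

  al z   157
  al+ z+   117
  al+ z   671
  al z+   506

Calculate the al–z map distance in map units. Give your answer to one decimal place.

The recombinant classes are al+ z+ and al z: 117 + 157 = 274.
Recombination frequency = 274/1451 = 0.1888 ≈ 18.9%, i.e. 18.9 map units.

18.9 map units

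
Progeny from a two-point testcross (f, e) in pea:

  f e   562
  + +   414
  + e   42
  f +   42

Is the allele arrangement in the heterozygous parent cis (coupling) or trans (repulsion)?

The two most frequent classes are + + (414) and f e (562); these are the parental (non-recombinant) types.
So the F1 carried + + on one chromosome and f e on the other — the recessive alleles are on the same chromosome (cis / coupling).

cis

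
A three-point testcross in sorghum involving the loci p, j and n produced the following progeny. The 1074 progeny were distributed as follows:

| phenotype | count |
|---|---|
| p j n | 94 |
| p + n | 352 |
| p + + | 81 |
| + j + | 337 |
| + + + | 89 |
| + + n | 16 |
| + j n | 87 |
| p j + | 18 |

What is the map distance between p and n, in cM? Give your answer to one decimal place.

18.8 cM

The two most frequent reciprocal classes, p + n and + j +, are the parental types, so the F1 was p + n / + j +.
The two rarest classes, + + n and p j +, are the double crossovers. Comparing them with the parentals, only the p allele has switched, so p is the middle locus and the order is j – p – n.
Crossovers in the p–n interval produce the single-crossover classes p + + and + j n (81 + 87 = 168) plus the double crossovers (34).
RF(p–n) = (168 + 34) / 1074 = 202/1074 = 0.1881 → 18.8 cM.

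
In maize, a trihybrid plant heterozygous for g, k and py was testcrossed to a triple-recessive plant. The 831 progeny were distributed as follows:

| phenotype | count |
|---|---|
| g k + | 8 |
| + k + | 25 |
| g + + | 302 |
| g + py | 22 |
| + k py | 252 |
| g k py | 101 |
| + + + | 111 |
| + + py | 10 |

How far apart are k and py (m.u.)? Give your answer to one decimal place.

7.8 m.u.

The two most frequent reciprocal classes, g + + and + k py, are the parental types, so the F1 was g + + / + k py.
The two rarest classes, g k + and + + py, are the double crossovers. Comparing them with the parentals, only the k allele has switched, so k is the middle locus and the order is py – k – g.
Crossovers in the py–k interval produce the single-crossover classes g + py and + k + (22 + 25 = 47) plus the double crossovers (18).
RF(py–k) = (47 + 18) / 831 = 65/831 = 0.0782 → 7.8 m.u.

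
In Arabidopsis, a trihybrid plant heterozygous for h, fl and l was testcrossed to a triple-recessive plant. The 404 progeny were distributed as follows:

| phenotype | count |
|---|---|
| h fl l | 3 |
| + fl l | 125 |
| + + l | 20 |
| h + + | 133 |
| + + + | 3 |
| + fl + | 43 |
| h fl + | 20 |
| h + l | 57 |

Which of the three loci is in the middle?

h

The two most frequent reciprocal classes, + fl l and h + +, are the parental types, so the F1 was + fl l / h + +.
The two rarest classes, h fl l and + + +, are the double crossovers. Comparing them with the parentals, only the h allele has switched, so h is the middle locus and the order is fl – h – l.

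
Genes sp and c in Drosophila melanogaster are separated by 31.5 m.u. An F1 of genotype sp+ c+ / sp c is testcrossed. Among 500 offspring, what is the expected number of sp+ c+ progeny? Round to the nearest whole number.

171

A map distance of 31.5 m.u. corresponds to a recombination frequency of 0.315.
The F1 is sp+ c+ / sp c, so sp+ c+ is a parental gamete class with expected frequency (1 − r)/2 = 0.685/2 = 0.3425.
Expected number = 0.3425 × 500 = 171.25 ≈ 171.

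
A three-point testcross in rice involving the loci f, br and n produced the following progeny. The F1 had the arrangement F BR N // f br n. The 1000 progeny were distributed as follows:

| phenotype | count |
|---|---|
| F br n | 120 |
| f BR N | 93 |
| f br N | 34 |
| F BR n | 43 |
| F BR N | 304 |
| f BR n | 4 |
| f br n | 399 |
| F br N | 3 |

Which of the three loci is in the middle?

br

The two rarest classes, F br N and f BR n, are the double crossovers. Comparing them with the parentals, only the br allele has switched, so br is the middle locus and the order is f – br – n.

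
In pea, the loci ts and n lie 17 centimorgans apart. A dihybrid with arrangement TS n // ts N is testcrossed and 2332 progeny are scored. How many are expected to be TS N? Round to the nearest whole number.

A map distance of 17 centimorgans corresponds to a recombination frequency of 0.170.
The F1 is TS n / ts N, so TS N is a recombinant gamete class with expected frequency r/2 = 0.170/2 = 0.0850.
Expected number = 0.0850 × 2332 = 198.22 ≈ 198.

198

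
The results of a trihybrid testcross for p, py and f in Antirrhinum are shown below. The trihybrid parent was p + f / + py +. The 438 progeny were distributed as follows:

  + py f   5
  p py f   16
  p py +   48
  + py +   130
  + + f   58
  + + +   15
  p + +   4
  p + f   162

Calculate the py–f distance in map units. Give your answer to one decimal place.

9.1 map units

The two rarest classes, p + + and + py f, are the double crossovers. Comparing them with the parentals, only the f allele has switched, so f is the middle locus and the order is py – f – p.
Crossovers in the py–f interval produce the single-crossover classes p py f and + + + (16 + 15 = 31) plus the double crossovers (9).
RF(py–f) = (31 + 9) / 438 = 40/438 = 0.0913 → 9.1 map units.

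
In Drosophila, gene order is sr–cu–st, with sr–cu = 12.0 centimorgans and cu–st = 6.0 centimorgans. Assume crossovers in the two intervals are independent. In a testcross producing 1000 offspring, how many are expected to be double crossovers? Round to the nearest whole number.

Map distances give recombination frequencies of 0.120 and 0.060 for the two intervals.
With no interference, expected double-crossover frequency = 0.120 × 0.060 = 0.00720.
Expected number = 0.00720 × 1000 = 7.20 ≈ 7.

7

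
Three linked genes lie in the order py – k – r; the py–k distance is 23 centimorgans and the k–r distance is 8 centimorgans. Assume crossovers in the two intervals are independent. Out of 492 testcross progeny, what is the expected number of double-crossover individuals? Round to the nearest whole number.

9

Map distances give recombination frequencies of 0.230 and 0.080 for the two intervals.
With no interference, expected double-crossover frequency = 0.230 × 0.080 = 0.01840.
Expected number = 0.01840 × 492 = 9.05 ≈ 9.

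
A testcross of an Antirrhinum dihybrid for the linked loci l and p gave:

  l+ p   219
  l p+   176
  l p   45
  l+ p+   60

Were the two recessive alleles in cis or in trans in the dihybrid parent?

The two most frequent classes are l+ p (219) and l p+ (176); these are the parental (non-recombinant) types.
So the F1 carried l+ p on one chromosome and l p+ on the other — the recessive alleles are on opposite chromosomes (trans / repulsion).

trans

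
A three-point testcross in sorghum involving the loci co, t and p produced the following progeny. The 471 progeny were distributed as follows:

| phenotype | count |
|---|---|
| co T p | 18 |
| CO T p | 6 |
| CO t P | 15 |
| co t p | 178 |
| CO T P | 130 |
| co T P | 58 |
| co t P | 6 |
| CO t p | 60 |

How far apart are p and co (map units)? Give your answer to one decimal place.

27.6 map units

The two most frequent reciprocal classes, CO T P and co t p, are the parental types, so the F1 was CO T P / co t p.
The two rarest classes, CO T p and co t P, are the double crossovers. Comparing them with the parentals, only the p allele has switched, so p is the middle locus and the order is co – p – t.
Crossovers in the co–p interval produce the single-crossover classes co T P and CO t p (58 + 60 = 118) plus the double crossovers (12).
RF(co–p) = (118 + 12) / 471 = 130/471 = 0.2760 → 27.6 map units.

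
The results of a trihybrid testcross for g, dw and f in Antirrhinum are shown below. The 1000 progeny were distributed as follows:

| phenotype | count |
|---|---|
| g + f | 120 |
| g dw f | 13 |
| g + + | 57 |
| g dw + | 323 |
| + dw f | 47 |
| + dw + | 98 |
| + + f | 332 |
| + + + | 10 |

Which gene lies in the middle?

f

The two most frequent reciprocal classes, + + f and g dw +, are the parental types, so the F1 was + + f / g dw +.
The two rarest classes, + + + and g dw f, are the double crossovers. Comparing them with the parentals, only the f allele has switched, so f is the middle locus and the order is dw – f – g.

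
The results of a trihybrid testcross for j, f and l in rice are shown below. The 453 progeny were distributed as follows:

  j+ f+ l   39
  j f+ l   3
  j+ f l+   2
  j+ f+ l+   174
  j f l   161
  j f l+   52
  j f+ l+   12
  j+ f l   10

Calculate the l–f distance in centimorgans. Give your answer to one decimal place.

The two most frequent reciprocal classes, j f l and j+ f+ l+, are the parental types, so the F1 was j f l / j+ f+ l+.
The two rarest classes, j f+ l and j+ f l+, are the double crossovers. Comparing them with the parentals, only the f allele has switched, so f is the middle locus and the order is j – f – l.
Crossovers in the f–l interval produce the single-crossover classes j f l+ and j+ f+ l (52 + 39 = 91) plus the double crossovers (5).
RF(f–l) = (91 + 5) / 453 = 96/453 = 0.2119 → 21.2 centimorgans.

21.2 centimorgans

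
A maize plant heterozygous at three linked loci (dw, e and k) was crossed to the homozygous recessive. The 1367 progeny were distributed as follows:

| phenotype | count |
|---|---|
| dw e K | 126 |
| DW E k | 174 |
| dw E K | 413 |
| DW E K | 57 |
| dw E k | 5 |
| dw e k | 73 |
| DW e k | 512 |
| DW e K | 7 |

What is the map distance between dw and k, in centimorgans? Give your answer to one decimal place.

10.4 centimorgans

The two most frequent reciprocal classes, DW e k and dw E K, are the parental types, so the F1 was DW e k / dw E K.
The two rarest classes, DW e K and dw E k, are the double crossovers. Comparing them with the parentals, only the k allele has switched, so k is the middle locus and the order is e – k – dw.
Crossovers in the k–dw interval produce the single-crossover classes dw e k and DW E K (73 + 57 = 130) plus the double crossovers (12).
RF(k–dw) = (130 + 12) / 1367 = 142/1367 = 0.1039 → 10.4 centimorgans.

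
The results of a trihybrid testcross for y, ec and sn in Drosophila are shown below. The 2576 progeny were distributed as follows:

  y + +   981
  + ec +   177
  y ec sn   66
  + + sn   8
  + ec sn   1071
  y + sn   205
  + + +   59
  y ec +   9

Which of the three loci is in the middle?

ec

The two most frequent reciprocal classes, y + + and + ec sn, are the parental types, so the F1 was y + + / + ec sn.
The two rarest classes, y ec + and + + sn, are the double crossovers. Comparing them with the parentals, only the ec allele has switched, so ec is the middle locus and the order is sn – ec – y.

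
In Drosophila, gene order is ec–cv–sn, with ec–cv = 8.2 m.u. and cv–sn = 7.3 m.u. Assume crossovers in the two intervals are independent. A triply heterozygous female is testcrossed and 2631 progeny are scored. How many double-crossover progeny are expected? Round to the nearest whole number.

Map distances give recombination frequencies of 0.082 and 0.073 for the two intervals.
With no interference, expected double-crossover frequency = 0.082 × 0.073 = 0.00599.
Expected number = 0.00599 × 2631 = 15.75 ≈ 16.

16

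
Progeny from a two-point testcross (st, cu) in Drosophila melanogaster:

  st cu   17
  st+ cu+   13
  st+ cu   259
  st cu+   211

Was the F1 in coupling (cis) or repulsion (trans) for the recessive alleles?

trans

The two most frequent classes are st+ cu (259) and st cu+ (211); these are the parental (non-recombinant) types.
So the F1 carried st+ cu on one chromosome and st cu+ on the other — the recessive alleles are on opposite chromosomes (trans / repulsion).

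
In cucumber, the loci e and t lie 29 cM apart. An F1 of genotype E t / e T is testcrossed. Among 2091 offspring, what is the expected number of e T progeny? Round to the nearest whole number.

A map distance of 29 cM corresponds to a recombination frequency of 0.290.
The F1 is E t / e T, so e T is a parental gamete class with expected frequency (1 − r)/2 = 0.710/2 = 0.3550.
Expected number = 0.3550 × 2091 = 742.30 ≈ 742.

742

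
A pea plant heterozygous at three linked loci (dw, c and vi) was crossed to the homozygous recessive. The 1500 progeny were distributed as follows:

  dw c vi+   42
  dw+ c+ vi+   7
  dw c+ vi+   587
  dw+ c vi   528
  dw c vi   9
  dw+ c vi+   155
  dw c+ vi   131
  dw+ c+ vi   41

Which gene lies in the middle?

The two most frequent reciprocal classes, dw+ c vi and dw c+ vi+, are the parental types, so the F1 was dw+ c vi / dw c+ vi+.
The two rarest classes, dw c vi and dw+ c+ vi+, are the double crossovers. Comparing them with the parentals, only the dw allele has switched, so dw is the middle locus and the order is c – dw – vi.

dw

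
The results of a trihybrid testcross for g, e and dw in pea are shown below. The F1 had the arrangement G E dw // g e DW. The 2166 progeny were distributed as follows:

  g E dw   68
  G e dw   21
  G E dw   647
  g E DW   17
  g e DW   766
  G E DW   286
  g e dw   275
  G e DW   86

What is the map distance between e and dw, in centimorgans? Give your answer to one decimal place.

27.7 centimorgans

The two rarest classes, G e dw and g E DW, are the double crossovers. Comparing them with the parentals, only the e allele has switched, so e is the middle locus and the order is g – e – dw.
Crossovers in the e–dw interval produce the single-crossover classes G E DW and g e dw (286 + 275 = 561) plus the double crossovers (38).
RF(e–dw) = (561 + 38) / 2166 = 599/2166 = 0.2765 → 27.7 centimorgans.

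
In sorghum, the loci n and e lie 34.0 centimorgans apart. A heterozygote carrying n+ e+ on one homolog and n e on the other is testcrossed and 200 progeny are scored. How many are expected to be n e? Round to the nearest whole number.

A map distance of 34.0 centimorgans corresponds to a recombination frequency of 0.340.
The F1 is n+ e+ / n e, so n e is a parental gamete class with expected frequency (1 − r)/2 = 0.660/2 = 0.3300.
Expected number = 0.3300 × 200 = 66.00 ≈ 66.

66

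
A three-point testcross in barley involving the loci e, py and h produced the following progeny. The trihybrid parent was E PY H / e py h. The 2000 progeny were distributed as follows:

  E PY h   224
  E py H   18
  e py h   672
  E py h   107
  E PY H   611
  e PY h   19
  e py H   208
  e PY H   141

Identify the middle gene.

The two rarest classes, E py H and e PY h, are the double crossovers. Comparing them with the parentals, only the py allele has switched, so py is the middle locus and the order is h – py – e.

py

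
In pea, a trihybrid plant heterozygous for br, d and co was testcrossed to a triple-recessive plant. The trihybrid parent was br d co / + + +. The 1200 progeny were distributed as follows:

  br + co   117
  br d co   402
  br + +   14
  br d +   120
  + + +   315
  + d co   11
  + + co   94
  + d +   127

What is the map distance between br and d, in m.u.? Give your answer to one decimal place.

The two rarest classes, + d co and br + +, are the double crossovers. Comparing them with the parentals, only the br allele has switched, so br is the middle locus and the order is co – br – d.
Crossovers in the br–d interval produce the single-crossover classes br + co and + d + (117 + 127 = 244) plus the double crossovers (25).
RF(br–d) = (244 + 25) / 1200 = 269/1200 = 0.2242 → 22.4 m.u.

22.4 m.u.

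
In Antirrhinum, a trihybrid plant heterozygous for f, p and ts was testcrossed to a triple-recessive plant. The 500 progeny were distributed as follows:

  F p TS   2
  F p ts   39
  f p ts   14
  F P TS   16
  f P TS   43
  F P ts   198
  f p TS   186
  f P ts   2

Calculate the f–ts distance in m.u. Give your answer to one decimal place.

6.8 m.u.

The two most frequent reciprocal classes, F P ts and f p TS, are the parental types, so the F1 was F P ts / f p TS.
The two rarest classes, f P ts and F p TS, are the double crossovers. Comparing them with the parentals, only the f allele has switched, so f is the middle locus and the order is ts – f – p.
Crossovers in the ts–f interval produce the single-crossover classes F P TS and f p ts (16 + 14 = 30) plus the double crossovers (4).
RF(ts–f) = (30 + 4) / 500 = 34/500 = 0.0680 → 6.8 m.u.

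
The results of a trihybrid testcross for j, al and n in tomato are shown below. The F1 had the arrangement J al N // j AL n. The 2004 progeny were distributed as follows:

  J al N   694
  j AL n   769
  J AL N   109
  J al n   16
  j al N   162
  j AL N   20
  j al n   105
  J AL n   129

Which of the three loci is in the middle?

The two rarest classes, J al n and j AL N, are the double crossovers. Comparing them with the parentals, only the n allele has switched, so n is the middle locus and the order is j – n – al.

n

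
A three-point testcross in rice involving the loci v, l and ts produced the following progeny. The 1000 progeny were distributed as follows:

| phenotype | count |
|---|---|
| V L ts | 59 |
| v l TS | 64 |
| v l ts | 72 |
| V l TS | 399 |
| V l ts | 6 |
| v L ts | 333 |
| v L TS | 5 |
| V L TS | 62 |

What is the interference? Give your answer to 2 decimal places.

The two most frequent reciprocal classes, v L ts and V l TS, are the parental types, so the F1 was v L ts / V l TS.
The two rarest classes, v L TS and V l ts, are the double crossovers. Comparing them with the parentals, only the ts allele has switched, so ts is the middle locus and the order is l – ts – v.
l–ts: (134 + 11)/1000 = 0.1450; ts–v: (123 + 11)/1000 = 0.1340.
Expected DCO frequency = 0.1450 × 0.1340 ≈ 0.01943; observed = 11/1000 ≈ 0.01100.
Coefficient of coincidence = 0.01100/0.01943 ≈ 0.57; interference = 1 − 0.57 = 0.43.

0.43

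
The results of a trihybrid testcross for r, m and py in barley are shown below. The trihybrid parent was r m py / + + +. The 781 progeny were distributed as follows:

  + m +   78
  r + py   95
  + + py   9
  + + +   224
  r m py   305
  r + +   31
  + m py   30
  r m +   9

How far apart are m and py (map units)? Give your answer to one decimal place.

24.5 map units

The two rarest classes, r m + and + + py, are the double crossovers. Comparing them with the parentals, only the py allele has switched, so py is the middle locus and the order is m – py – r.
Crossovers in the m–py interval produce the single-crossover classes r + py and + m + (95 + 78 = 173) plus the double crossovers (18).
RF(m–py) = (173 + 18) / 781 = 191/781 = 0.2446 → 24.5 map units.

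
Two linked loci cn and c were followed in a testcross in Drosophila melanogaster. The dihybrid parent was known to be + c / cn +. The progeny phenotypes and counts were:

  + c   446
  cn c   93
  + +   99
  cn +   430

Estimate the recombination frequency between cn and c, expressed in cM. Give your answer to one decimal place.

18.0 cM

The recombinant classes are + + and cn c: 99 + 93 = 192.
Recombination frequency = 192/1068 = 0.1798 ≈ 18.0%, i.e. 18.0 cM.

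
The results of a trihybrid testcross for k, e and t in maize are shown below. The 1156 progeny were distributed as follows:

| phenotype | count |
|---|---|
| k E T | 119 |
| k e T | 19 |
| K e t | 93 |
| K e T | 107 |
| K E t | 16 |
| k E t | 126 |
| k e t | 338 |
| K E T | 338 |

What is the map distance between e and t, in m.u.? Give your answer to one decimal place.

23.2 m.u.

The two most frequent reciprocal classes, K E T and k e t, are the parental types, so the F1 was K E T / k e t.
The two rarest classes, K E t and k e T, are the double crossovers. Comparing them with the parentals, only the t allele has switched, so t is the middle locus and the order is k – t – e.
Crossovers in the t–e interval produce the single-crossover classes K e T and k E t (107 + 126 = 233) plus the double crossovers (35).
RF(t–e) = (233 + 35) / 1156 = 268/1156 = 0.2318 → 23.2 m.u.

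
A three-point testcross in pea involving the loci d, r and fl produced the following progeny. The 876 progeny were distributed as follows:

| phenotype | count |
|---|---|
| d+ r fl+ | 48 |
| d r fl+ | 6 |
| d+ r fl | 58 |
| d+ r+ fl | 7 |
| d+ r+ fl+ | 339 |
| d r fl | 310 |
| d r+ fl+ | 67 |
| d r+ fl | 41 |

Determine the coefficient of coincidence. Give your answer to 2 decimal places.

The two most frequent reciprocal classes, d r fl and d+ r+ fl+, are the parental types, so the F1 was d r fl / d+ r+ fl+.
The two rarest classes, d r fl+ and d+ r+ fl, are the double crossovers. Comparing them with the parentals, only the fl allele has switched, so fl is the middle locus and the order is d – fl – r.
d–fl: (125 + 13)/876 = 0.1575; fl–r: (89 + 13)/876 = 0.1164.
Expected DCO frequency = 0.1575 × 0.1164 ≈ 0.01833; observed = 13/876 ≈ 0.01484.
Coefficient of coincidence = 0.01484/0.01833 ≈ 0.81.

0.81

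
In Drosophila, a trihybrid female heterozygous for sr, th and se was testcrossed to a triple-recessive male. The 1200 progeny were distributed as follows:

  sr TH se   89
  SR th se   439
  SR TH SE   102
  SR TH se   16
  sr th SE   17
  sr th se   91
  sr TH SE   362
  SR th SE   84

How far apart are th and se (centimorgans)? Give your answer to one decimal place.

The two most frequent reciprocal classes, sr TH SE and SR th se, are the parental types, so the F1 was sr TH SE / SR th se.
The two rarest classes, sr th SE and SR TH se, are the double crossovers. Comparing them with the parentals, only the th allele has switched, so th is the middle locus and the order is sr – th – se.
Crossovers in the th–se interval produce the single-crossover classes sr TH se and SR th SE (89 + 84 = 173) plus the double crossovers (33).
RF(th–se) = (173 + 33) / 1200 = 206/1200 = 0.1717 → 17.2 centimorgans.

17.2 centimorgans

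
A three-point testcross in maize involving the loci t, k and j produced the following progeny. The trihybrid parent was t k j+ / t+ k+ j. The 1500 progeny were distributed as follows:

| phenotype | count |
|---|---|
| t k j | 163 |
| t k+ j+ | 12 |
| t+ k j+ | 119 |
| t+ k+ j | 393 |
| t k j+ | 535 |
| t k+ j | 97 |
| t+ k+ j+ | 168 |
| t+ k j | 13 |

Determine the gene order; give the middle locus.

The two rarest classes, t k+ j+ and t+ k j, are the double crossovers. Comparing them with the parentals, only the k allele has switched, so k is the middle locus and the order is j – k – t.

k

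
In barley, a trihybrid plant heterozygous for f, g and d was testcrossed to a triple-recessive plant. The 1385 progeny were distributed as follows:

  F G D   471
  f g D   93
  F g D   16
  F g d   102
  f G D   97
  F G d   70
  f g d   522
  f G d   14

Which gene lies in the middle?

The two most frequent reciprocal classes, F G D and f g d, are the parental types, so the F1 was F G D / f g d.
The two rarest classes, F g D and f G d, are the double crossovers. Comparing them with the parentals, only the g allele has switched, so g is the middle locus and the order is f – g – d.

g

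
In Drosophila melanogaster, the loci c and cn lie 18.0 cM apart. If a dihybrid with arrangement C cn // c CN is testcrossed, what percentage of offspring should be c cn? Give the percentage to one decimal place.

9.0%

A map distance of 18.0 cM corresponds to a recombination frequency of 0.180.
The F1 is C cn / c CN, so c cn is a recombinant gamete class with expected frequency r/2 = 0.180/2 = 0.0900.
That is 0.0900 = 9.0% of the progeny.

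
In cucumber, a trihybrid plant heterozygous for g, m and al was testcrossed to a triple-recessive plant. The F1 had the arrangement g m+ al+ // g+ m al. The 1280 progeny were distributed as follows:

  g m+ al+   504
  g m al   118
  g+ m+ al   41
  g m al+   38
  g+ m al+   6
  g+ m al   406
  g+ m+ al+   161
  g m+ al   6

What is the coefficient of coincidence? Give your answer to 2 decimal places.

The two rarest classes, g m+ al and g+ m al+, are the double crossovers. Comparing them with the parentals, only the al allele has switched, so al is the middle locus and the order is g – al – m.
g–al: (279 + 12)/1280 = 0.2273; al–m: (79 + 12)/1280 = 0.0711.
Expected DCO frequency = 0.2273 × 0.0711 ≈ 0.01616; observed = 12/1280 ≈ 0.00937.
Coefficient of coincidence = 0.00937/0.01616 ≈ 0.58.

0.58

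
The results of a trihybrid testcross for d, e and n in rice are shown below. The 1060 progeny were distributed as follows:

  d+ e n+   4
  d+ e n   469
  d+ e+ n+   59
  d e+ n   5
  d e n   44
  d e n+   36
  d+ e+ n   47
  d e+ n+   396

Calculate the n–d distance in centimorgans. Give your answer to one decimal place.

The two most frequent reciprocal classes, d e+ n+ and d+ e n, are the parental types, so the F1 was d e+ n+ / d+ e n.
The two rarest classes, d e+ n and d+ e n+, are the double crossovers. Comparing them with the parentals, only the n allele has switched, so n is the middle locus and the order is d – n – e.
Crossovers in the d–n interval produce the single-crossover classes d+ e+ n+ and d e n (59 + 44 = 103) plus the double crossovers (9).
RF(d–n) = (103 + 9) / 1060 = 112/1060 = 0.1057 → 10.6 centimorgans.

10.6 centimorgans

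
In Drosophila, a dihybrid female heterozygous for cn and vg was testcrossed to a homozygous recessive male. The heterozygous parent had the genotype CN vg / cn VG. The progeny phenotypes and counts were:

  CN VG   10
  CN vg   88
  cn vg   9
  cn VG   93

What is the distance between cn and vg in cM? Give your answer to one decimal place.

The recombinant classes are CN VG and cn vg: 10 + 9 = 19.
Recombination frequency = 19/200 = 0.0950 ≈ 9.5%, i.e. 9.5 cM.

9.5 cM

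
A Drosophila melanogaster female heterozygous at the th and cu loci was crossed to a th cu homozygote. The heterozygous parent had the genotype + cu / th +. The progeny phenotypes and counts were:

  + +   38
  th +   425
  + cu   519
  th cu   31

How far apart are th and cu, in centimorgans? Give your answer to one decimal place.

6.8 centimorgans

The recombinant classes are + + and th cu: 38 + 31 = 69.
Recombination frequency = 69/1013 = 0.0681 ≈ 6.8%, i.e. 6.8 centimorgans.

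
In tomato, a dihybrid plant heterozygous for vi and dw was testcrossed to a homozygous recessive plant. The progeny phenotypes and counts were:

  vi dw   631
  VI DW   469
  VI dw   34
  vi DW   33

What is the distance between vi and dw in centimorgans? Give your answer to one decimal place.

5.7 centimorgans

The two most frequent classes, VI DW (469) and vi dw (631), are the parental types, so the F1 was VI DW / vi dw.
The recombinant classes are VI dw and vi DW: 34 + 33 = 67.
Recombination frequency = 67/1167 = 0.0574 ≈ 5.7%, i.e. 5.7 centimorgans.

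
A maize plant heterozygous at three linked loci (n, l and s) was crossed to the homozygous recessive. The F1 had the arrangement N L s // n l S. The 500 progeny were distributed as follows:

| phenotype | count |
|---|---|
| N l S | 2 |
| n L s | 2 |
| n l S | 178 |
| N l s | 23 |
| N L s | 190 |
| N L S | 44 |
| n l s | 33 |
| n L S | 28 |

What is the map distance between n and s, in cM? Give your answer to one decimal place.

16.2 cM

The two rarest classes, n L s and N l S, are the double crossovers. Comparing them with the parentals, only the n allele has switched, so n is the middle locus and the order is s – n – l.
Crossovers in the s–n interval produce the single-crossover classes N L S and n l s (44 + 33 = 77) plus the double crossovers (4).
RF(s–n) = (77 + 4) / 500 = 81/500 = 0.1620 → 16.2 cM.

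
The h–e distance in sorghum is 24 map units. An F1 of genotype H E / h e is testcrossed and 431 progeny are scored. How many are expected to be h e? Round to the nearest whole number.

A map distance of 24 map units corresponds to a recombination frequency of 0.240.
The F1 is H E / h e, so h e is a parental gamete class with expected frequency (1 − r)/2 = 0.760/2 = 0.3800.
Expected number = 0.3800 × 431 = 163.78 ≈ 164.

164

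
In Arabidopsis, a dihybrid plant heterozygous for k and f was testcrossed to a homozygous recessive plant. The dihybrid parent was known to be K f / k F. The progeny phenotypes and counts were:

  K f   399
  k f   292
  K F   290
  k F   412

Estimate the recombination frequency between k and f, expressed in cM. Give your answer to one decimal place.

The recombinant classes are K F and k f: 290 + 292 = 582.
Recombination frequency = 582/1393 = 0.4178 ≈ 41.8%, i.e. 41.8 cM.

41.8 cM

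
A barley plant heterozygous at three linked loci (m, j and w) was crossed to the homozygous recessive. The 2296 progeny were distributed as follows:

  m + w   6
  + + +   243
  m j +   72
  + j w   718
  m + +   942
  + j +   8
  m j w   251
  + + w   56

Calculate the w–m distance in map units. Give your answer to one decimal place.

The two most frequent reciprocal classes, m + + and + j w, are the parental types, so the F1 was m + + / + j w.
The two rarest classes, m + w and + j +, are the double crossovers. Comparing them with the parentals, only the w allele has switched, so w is the middle locus and the order is m – w – j.
Crossovers in the m–w interval produce the single-crossover classes + + + and m j w (243 + 251 = 494) plus the double crossovers (14).
RF(m–w) = (494 + 14) / 2296 = 508/2296 = 0.2213 → 22.1 map units.

22.1 map units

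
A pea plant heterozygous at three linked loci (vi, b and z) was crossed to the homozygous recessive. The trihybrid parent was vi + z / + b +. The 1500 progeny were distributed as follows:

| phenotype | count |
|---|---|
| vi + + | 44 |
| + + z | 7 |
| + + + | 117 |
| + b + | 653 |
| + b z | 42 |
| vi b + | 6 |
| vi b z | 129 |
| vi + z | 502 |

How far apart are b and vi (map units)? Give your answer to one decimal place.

The two rarest classes, + + z and vi b +, are the double crossovers. Comparing them with the parentals, only the vi allele has switched, so vi is the middle locus and the order is b – vi – z.
Crossovers in the b–vi interval produce the single-crossover classes vi b z and + + + (129 + 117 = 246) plus the double crossovers (13).
RF(b–vi) = (246 + 13) / 1500 = 259/1500 = 0.1727 → 17.3 map units.

17.3 map units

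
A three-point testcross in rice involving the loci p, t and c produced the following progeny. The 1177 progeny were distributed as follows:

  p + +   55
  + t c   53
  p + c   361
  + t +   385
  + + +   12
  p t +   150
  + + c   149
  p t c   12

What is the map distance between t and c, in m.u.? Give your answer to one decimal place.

11.2 m.u.

The two most frequent reciprocal classes, + t + and p + c, are the parental types, so the F1 was + t + / p + c.
The two rarest classes, + + + and p t c, are the double crossovers. Comparing them with the parentals, only the t allele has switched, so t is the middle locus and the order is c – t – p.
Crossovers in the c–t interval produce the single-crossover classes + t c and p + + (53 + 55 = 108) plus the double crossovers (24).
RF(c–t) = (108 + 24) / 1177 = 132/1177 = 0.1121 → 11.2 m.u.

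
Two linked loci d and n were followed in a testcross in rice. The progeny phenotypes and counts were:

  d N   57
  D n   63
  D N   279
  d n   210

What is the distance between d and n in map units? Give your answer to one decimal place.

The two most frequent classes, D N (279) and d n (210), are the parental types, so the F1 was D N / d n.
The recombinant classes are D n and d N: 63 + 57 = 120.
Recombination frequency = 120/609 = 0.1970 ≈ 19.7%, i.e. 19.7 map units.

19.7 map units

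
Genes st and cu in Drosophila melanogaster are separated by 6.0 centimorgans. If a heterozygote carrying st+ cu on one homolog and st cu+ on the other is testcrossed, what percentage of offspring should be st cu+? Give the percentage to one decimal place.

47.0%

A map distance of 6.0 centimorgans corresponds to a recombination frequency of 0.060.
The F1 is st+ cu / st cu+, so st cu+ is a parental gamete class with expected frequency (1 − r)/2 = 0.940/2 = 0.4700.
That is 0.4700 = 47.0% of the progeny.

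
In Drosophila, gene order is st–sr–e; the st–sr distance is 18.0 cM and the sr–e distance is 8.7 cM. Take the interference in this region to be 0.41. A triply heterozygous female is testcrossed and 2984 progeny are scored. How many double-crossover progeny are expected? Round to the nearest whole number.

Map distances give recombination frequencies of 0.180 and 0.087 for the two intervals.
With interference 0.41 (so coincidence = 0.59), expected double-crossover frequency = 0.180 × 0.087 × 0.59 = 0.00924.
Expected number = 0.00924 × 2984 = 27.57 ≈ 28.

28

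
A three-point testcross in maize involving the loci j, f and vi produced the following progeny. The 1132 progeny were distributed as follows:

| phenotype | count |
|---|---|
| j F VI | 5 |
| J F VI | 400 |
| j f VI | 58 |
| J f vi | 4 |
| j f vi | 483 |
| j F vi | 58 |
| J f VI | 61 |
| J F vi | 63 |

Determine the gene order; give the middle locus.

j

The two most frequent reciprocal classes, J F VI and j f vi, are the parental types, so the F1 was J F VI / j f vi.
The two rarest classes, j F VI and J f vi, are the double crossovers. Comparing them with the parentals, only the j allele has switched, so j is the middle locus and the order is vi – j – f.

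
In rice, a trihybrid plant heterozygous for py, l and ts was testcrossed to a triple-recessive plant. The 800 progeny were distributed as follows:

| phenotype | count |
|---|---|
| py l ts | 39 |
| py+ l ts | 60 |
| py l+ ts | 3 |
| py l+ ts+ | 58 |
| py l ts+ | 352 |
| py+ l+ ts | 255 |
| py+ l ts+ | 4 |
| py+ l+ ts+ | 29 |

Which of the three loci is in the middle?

py

The two most frequent reciprocal classes, py+ l+ ts and py l ts+, are the parental types, so the F1 was py+ l+ ts / py l ts+.
The two rarest classes, py l+ ts and py+ l ts+, are the double crossovers. Comparing them with the parentals, only the py allele has switched, so py is the middle locus and the order is l – py – ts.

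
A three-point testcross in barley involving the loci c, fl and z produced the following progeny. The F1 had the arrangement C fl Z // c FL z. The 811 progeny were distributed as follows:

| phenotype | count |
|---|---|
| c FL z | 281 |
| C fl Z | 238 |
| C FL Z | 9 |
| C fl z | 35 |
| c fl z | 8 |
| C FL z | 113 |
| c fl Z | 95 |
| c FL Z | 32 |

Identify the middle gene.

The two rarest classes, C FL Z and c fl z, are the double crossovers. Comparing them with the parentals, only the fl allele has switched, so fl is the middle locus and the order is z – fl – c.

fl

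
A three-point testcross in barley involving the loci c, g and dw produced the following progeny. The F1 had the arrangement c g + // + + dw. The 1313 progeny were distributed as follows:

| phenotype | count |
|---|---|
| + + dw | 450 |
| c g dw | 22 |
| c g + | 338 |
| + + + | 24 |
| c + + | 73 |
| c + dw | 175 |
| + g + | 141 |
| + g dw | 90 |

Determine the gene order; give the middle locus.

The two rarest classes, c g dw and + + +, are the double crossovers. Comparing them with the parentals, only the dw allele has switched, so dw is the middle locus and the order is c – dw – g.

dw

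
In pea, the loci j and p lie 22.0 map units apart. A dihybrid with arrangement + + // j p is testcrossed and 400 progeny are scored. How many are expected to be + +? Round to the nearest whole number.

A map distance of 22.0 map units corresponds to a recombination frequency of 0.220.
The F1 is + + / j p, so + + is a parental gamete class with expected frequency (1 − r)/2 = 0.780/2 = 0.3900.
Expected number = 0.3900 × 400 = 156.00 ≈ 156.

156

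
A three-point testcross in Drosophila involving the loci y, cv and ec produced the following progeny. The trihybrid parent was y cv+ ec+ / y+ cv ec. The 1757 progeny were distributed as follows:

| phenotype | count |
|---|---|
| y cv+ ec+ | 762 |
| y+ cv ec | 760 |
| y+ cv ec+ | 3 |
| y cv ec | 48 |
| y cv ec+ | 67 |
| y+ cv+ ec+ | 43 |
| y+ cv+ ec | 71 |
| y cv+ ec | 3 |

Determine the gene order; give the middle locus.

ec

The two rarest classes, y cv+ ec and y+ cv ec+, are the double crossovers. Comparing them with the parentals, only the ec allele has switched, so ec is the middle locus and the order is cv – ec – y.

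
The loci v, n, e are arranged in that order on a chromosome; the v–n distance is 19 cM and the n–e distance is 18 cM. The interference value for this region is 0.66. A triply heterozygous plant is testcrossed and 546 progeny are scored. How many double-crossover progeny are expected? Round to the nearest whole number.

6

Map distances give recombination frequencies of 0.190 and 0.180 for the two intervals.
With interference 0.66 (so coincidence = 0.34), expected double-crossover frequency = 0.190 × 0.180 × 0.34 = 0.01163.
Expected number = 0.01163 × 546 = 6.35 ≈ 6.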